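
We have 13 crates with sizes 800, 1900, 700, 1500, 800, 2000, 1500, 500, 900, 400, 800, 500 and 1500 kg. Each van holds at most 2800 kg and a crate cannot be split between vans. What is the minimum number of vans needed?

5

Total = 2000 + 1900 + 1500 + 1500 + 1500 + 900 + 800 + 800 + 800 + 700 + 500 + 500 + 400 = 13800 kg.
Lower bound: ⌈13800/2800⌉ = 5 vans.
A packing using 5 vans:
  van 1: 2000 + 800 = 2800
  van 2: 1900 + 900 = 2800
  van 3: 1500 + 800 + 500 = 2800
  van 4: 1500 + 800 + 500 = 2800
  van 5: 1500 + 700 + 400 = 2600
This matches the lower bound, so 5 is optimal.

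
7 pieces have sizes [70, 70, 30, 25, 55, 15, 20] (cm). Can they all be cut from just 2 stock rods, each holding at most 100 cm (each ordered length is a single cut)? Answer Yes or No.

No

Total = 285 cm; ⌈285/100⌉ = 3.
At least 3 stock rods are required, but only 2 are allowed.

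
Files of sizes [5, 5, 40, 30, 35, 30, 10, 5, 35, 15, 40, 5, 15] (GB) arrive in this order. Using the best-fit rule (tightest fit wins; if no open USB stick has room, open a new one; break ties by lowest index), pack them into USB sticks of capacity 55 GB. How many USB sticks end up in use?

  5 → USB stick 1 (new)  [load 5/55]
  5 → USB stick 1  [load 10/55]
  40 → USB stick 1  [load 50/55]
  30 → USB stick 2 (new)  [load 30/55]
  35 → USB stick 3 (new)  [load 35/55]
  30 → USB stick 4 (new)  [load 30/55]
  10 → USB stick 3  [load 45/55]
  5 → USB stick 1  [load 55/55]
  35 → USB stick 5 (new)  [load 35/55]
  15 → USB stick 5  [load 50/55]
  40 → USB stick 6 (new)  [load 40/55]
  5 → USB stick 5  [load 55/55]
  15 → USB stick 6  [load 55/55]
6 USB sticks opened.

6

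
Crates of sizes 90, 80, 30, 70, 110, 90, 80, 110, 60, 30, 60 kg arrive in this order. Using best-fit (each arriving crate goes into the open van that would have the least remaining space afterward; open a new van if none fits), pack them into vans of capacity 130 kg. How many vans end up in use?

  90 → van 1 (new)  [load 90/130]
  80 → van 2 (new)  [load 80/130]
  30 → van 1  [load 120/130]
  70 → van 3 (new)  [load 70/130]
  110 → van 4 (new)  [load 110/130]
  90 → van 5 (new)  [load 90/130]
  80 → van 6 (new)  [load 80/130]
  110 → van 7 (new)  [load 110/130]
  60 → van 3  [load 130/130]
  30 → van 5  [load 120/130]
  60 → van 8 (new)  [load 60/130]
8 vans opened.

8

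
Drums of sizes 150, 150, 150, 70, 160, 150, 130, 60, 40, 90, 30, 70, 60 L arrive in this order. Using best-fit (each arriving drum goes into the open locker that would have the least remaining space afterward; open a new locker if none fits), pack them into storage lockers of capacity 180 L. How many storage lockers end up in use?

9

  150 → locker 1 (new)  [load 150/180]
  150 → locker 2 (new)  [load 150/180]
  150 → locker 3 (new)  [load 150/180]
  70 → locker 4 (new)  [load 70/180]
  160 → locker 5 (new)  [load 160/180]
  150 → locker 6 (new)  [load 150/180]
  130 → locker 7 (new)  [load 130/180]
  60 → locker 4  [load 130/180]
  40 → locker 4  [load 170/180]
  90 → locker 8 (new)  [load 90/180]
  30 → locker 1  [load 180/180]
  70 → locker 8  [load 160/180]
  60 → locker 9 (new)  [load 60/180]
9 storage lockers opened.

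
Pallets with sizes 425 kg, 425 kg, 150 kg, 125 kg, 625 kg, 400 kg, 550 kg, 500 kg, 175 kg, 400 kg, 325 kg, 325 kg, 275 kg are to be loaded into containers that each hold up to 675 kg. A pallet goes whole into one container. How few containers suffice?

8

Total = 625 + 550 + 500 + 425 + 425 + 400 + 400 + 325 + 325 + 275 + 175 + 150 + 125 = 4700 kg.
Lower bound: ⌈4700/675⌉ = 7 containers.
A packing using 8 containers:
  container 1: 625 = 625
  container 2: 550 + 125 = 675
  container 3: 500 + 175 = 675
  container 4: 425 + 150 = 575
  container 5: 425 = 425
  container 6: 400 + 275 = 675
  container 7: 400 = 400
  container 8: 325 + 325 = 650
No arrangement into 7 containers stays within capacity, so 8 is optimal.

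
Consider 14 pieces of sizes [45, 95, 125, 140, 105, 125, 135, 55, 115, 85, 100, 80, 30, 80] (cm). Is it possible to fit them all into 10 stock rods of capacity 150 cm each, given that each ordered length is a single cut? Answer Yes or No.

Total = 1315 cm; ⌈1315/150⌉ = 9.
11 pieces each exceed half the capacity and cannot share a stock rod, forcing at least 11 stock rods.
At least 11 stock rods are required, but only 10 are allowed.

No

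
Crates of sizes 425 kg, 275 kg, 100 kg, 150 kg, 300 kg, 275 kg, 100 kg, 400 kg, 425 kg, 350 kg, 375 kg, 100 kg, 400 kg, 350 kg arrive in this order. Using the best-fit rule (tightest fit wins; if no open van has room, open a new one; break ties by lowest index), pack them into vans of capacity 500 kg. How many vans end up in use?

10

  425 → van 1 (new)  [load 425/500]
  275 → van 2 (new)  [load 275/500]
  100 → van 2  [load 375/500]
  150 → van 3 (new)  [load 150/500]
  300 → van 3  [load 450/500]
  275 → van 4 (new)  [load 275/500]
  100 → van 2  [load 475/500]
  400 → van 5 (new)  [load 400/500]
  425 → van 6 (new)  [load 425/500]
  350 → van 7 (new)  [load 350/500]
  375 → van 8 (new)  [load 375/500]
  100 → van 5  [load 500/500]
  400 → van 9 (new)  [load 400/500]
  350 → van 10 (new)  [load 350/500]
10 vans opened.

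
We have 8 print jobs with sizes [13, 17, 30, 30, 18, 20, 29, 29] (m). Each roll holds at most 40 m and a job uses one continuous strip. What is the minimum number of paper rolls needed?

Total = 30 + 30 + 29 + 29 + 20 + 18 + 17 + 13 = 186 m.
Lower bound: ⌈186/40⌉ = 5 paper rolls.
A packing using 6 paper rolls:
  roll 1: 30 = 30
  roll 2: 30 = 30
  roll 3: 29 = 29
  roll 4: 29 = 29
  roll 5: 20 + 18 = 38
  roll 6: 17 + 13 = 30
No arrangement into 5 paper rolls stays within capacity, so 6 is optimal.

6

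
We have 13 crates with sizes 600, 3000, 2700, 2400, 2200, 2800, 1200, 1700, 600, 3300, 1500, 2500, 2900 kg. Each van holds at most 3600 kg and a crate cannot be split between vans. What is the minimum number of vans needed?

Total = 3300 + 3000 + 2900 + 2800 + 2700 + 2500 + 2400 + 2200 + 1700 + 1500 + 1200 + 600 + 600 = 27400 kg.
Lower bound: ⌈27400/3600⌉ = 8 vans.
A packing using 9 vans:
  van 1: 3300 = 3300
  van 2: 3000 + 600 = 3600
  van 3: 2900 + 600 = 3500
  van 4: 2800 = 2800
  van 5: 2700 = 2700
  van 6: 2500 = 2500
  van 7: 2400 + 1200 = 3600
  van 8: 2200 = 2200
  van 9: 1700 + 1500 = 3200
No arrangement into 8 vans stays within capacity, so 9 is optimal.

9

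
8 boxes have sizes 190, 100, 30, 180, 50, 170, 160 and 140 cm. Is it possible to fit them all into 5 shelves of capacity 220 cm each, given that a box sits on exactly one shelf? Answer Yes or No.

No

Total = 1020 cm; ⌈1020/220⌉ = 5.
The bound of 5 does not rule out 5, but exhaustive search shows no assignment into 5 shelves of capacity 220 cm exists — the minimum is 6.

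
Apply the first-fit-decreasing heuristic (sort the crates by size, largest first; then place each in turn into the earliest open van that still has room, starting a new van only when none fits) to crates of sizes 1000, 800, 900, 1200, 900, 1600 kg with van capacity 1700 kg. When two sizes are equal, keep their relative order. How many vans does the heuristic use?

Sorted descending: 1600, 1200, 1000, 900, 900, 800.
  1600 → van 1 (new)  [load 1600/1700]
  1200 → van 2 (new)  [load 1200/1700]
  1000 → van 3 (new)  [load 1000/1700]
  900 → van 4 (new)  [load 900/1700]
  900 → van 5 (new)  [load 900/1700]
  800 → van 4  [load 1700/1700]
5 vans opened.

5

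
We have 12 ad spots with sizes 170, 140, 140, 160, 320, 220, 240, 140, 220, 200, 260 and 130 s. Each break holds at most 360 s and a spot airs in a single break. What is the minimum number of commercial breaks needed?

8

Total = 320 + 260 + 240 + 220 + 220 + 200 + 170 + 160 + 140 + 140 + 140 + 130 = 2340 s.
Lower bound: ⌈2340/360⌉ = 7 commercial breaks.
A packing using 8 commercial breaks:
  break 1: 320 = 320
  break 2: 260 = 260
  break 3: 240 = 240
  break 4: 220 + 140 = 360
  break 5: 220 + 140 = 360
  break 6: 200 + 160 = 360
  break 7: 170 + 140 = 310
  break 8: 130 = 130
No arrangement into 7 commercial breaks stays within capacity, so 8 is optimal.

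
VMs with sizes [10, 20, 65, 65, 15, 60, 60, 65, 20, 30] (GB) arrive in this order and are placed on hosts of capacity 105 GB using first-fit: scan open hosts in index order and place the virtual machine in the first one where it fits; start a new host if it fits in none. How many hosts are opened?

5

  10 → host 1 (new)  [load 10/105]
  20 → host 1  [load 30/105]
  65 → host 1  [load 95/105]
  65 → host 2 (new)  [load 65/105]
  15 → host 2  [load 80/105]
  60 → host 3 (new)  [load 60/105]
  60 → host 4 (new)  [load 60/105]
  65 → host 5 (new)  [load 65/105]
  20 → host 2  [load 100/105]
  30 → host 3  [load 90/105]
5 hosts opened.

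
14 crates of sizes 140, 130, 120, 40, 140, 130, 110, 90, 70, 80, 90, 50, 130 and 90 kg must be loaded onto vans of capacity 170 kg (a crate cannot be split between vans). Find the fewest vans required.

10

Total = 140 + 140 + 130 + 130 + 130 + 120 + 110 + 90 + 90 + 90 + 80 + 70 + 50 + 40 = 1410 kg.
Lower bound: ⌈1410/170⌉ = 9 vans.
Also, 10 crates each exceed 85 kg, and no two of those can share a van, so at least 10 vans are needed.
A packing using 10 vans:
  van 1: 140 = 140
  van 2: 140 = 140
  van 3: 130 + 40 = 170
  van 4: 130 = 130
  van 5: 130 = 130
  van 6: 120 + 50 = 170
  van 7: 110 = 110
  van 8: 90 + 80 = 170
  van 9: 90 + 70 = 160
  van 10: 90 = 90
This matches the lower bound, so 10 is optimal.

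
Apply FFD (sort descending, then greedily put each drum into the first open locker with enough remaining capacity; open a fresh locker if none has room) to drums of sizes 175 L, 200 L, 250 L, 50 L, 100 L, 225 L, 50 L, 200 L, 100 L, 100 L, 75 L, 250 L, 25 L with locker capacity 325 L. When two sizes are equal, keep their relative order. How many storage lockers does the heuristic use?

Sorted descending: 250, 250, 225, 200, 200, 175, 100, 100, 100, 75, 50, 50, 25.
  250 → locker 1 (new)  [load 250/325]
  250 → locker 2 (new)  [load 250/325]
  225 → locker 3 (new)  [load 225/325]
  200 → locker 4 (new)  [load 200/325]
  200 → locker 5 (new)  [load 200/325]
  175 → locker 6 (new)  [load 175/325]
  100 → locker 3  [load 325/325]
  100 → locker 4  [load 300/325]
  100 → locker 5  [load 300/325]
  75 → locker 1  [load 325/325]
  50 → locker 2  [load 300/325]
  50 → locker 6  [load 225/325]
  25 → locker 2  [load 325/325]
6 storage lockers opened.

6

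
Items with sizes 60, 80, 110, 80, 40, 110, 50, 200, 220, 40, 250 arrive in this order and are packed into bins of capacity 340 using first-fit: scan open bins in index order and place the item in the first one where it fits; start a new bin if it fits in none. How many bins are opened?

5

  60 → bin 1 (new)  [load 60/340]
  80 → bin 1  [load 140/340]
  110 → bin 1  [load 250/340]
  80 → bin 1  [load 330/340]
  40 → bin 2 (new)  [load 40/340]
  110 → bin 2  [load 150/340]
  50 → bin 2  [load 200/340]
  200 → bin 3 (new)  [load 200/340]
  220 → bin 4 (new)  [load 220/340]
  40 → bin 2  [load 240/340]
  250 → bin 5 (new)  [load 250/340]
5 bins opened.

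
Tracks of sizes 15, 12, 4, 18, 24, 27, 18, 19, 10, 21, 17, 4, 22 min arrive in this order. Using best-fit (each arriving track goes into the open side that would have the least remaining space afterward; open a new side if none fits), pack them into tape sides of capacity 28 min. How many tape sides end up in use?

  15 → side 1 (new)  [load 15/28]
  12 → side 1  [load 27/28]
  4 → side 2 (new)  [load 4/28]
  18 → side 2  [load 22/28]
  24 → side 3 (new)  [load 24/28]
  27 → side 4 (new)  [load 27/28]
  18 → side 5 (new)  [load 18/28]
  19 → side 6 (new)  [load 19/28]
  10 → side 5  [load 28/28]
  21 → side 7 (new)  [load 21/28]
  17 → side 8 (new)  [load 17/28]
  4 → side 3  [load 28/28]
  22 → side 9 (new)  [load 22/28]
9 tape sides opened.

9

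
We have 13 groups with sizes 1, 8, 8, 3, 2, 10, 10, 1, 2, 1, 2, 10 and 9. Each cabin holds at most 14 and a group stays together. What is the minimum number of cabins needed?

6

Total = 10 + 10 + 10 + 9 + 8 + 8 + 3 + 2 + 2 + 2 + 1 + 1 + 1 = 67.
Lower bound: ⌈67/14⌉ = 5 cabins.
Also, 6 groups each exceed 7, and no two of those can share a cabin, so at least 6 cabins are needed.
A packing using 6 cabins:
  cabin 1: 10 + 3 + 1 = 14
  cabin 2: 10 + 2 + 2 = 14
  cabin 3: 10 + 2 + 1 + 1 = 14
  cabin 4: 9 = 9
  cabin 5: 8 = 8
  cabin 6: 8 = 8
This matches the lower bound, so 6 is optimal.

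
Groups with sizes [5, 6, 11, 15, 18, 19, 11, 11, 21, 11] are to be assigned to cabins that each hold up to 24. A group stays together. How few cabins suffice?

Total = 21 + 19 + 18 + 15 + 11 + 11 + 11 + 11 + 6 + 5 = 128.
Lower bound: ⌈128/24⌉ = 6 cabins.
A packing using 6 cabins:
  cabin 1: 21 = 21
  cabin 2: 19 + 5 = 24
  cabin 3: 18 + 6 = 24
  cabin 4: 15 = 15
  cabin 5: 11 + 11 = 22
  cabin 6: 11 + 11 = 22
This matches the lower bound, so 6 is optimal.

6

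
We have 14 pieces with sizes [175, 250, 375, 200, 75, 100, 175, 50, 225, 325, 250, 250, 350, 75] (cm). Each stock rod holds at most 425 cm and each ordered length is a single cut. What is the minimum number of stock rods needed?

7

Total = 375 + 350 + 325 + 250 + 250 + 250 + 225 + 200 + 175 + 175 + 100 + 75 + 75 + 50 = 2875 cm.
Lower bound: ⌈2875/425⌉ = 7 stock rods.
A packing using 7 stock rods:
  stock rod 1: 375 + 50 = 425
  stock rod 2: 350 + 75 = 425
  stock rod 3: 325 + 100 = 425
  stock rod 4: 250 + 175 = 425
  stock rod 5: 250 + 175 = 425
  stock rod 6: 250 + 75 = 325
  stock rod 7: 225 + 200 = 425
This matches the lower bound, so 7 is optimal.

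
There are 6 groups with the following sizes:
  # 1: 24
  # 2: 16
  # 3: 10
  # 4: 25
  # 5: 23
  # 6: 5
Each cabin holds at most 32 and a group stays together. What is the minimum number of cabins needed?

Total = 25 + 24 + 23 + 16 + 10 + 5 = 103.
Lower bound: ⌈103/32⌉ = 4 cabins.
A packing using 4 cabins:
  cabin 1: 25 + 5 = 30
  cabin 2: 24 = 24
  cabin 3: 23 = 23
  cabin 4: 16 + 10 = 26
This matches the lower bound, so 4 is optimal.

4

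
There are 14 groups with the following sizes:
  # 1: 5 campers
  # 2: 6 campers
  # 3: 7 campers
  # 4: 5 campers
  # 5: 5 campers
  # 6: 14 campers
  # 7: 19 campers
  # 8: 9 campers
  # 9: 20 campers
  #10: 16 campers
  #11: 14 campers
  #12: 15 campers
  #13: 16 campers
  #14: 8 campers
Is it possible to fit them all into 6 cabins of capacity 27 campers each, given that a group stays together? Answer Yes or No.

Total = 159 campers; ⌈159/27⌉ = 6.
7 groups each exceed half the capacity and cannot share a cabin, forcing at least 7 cabins.
At least 7 cabins are required, but only 6 are allowed.

No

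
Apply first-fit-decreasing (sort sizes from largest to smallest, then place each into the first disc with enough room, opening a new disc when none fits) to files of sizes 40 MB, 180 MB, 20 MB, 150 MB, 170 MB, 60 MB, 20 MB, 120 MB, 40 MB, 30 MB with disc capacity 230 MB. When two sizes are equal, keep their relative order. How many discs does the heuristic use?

Sorted descending: 180, 170, 150, 120, 60, 40, 40, 30, 20, 20.
  180 → disc 1 (new)  [load 180/230]
  170 → disc 2 (new)  [load 170/230]
  150 → disc 3 (new)  [load 150/230]
  120 → disc 4 (new)  [load 120/230]
  60 → disc 2  [load 230/230]
  40 → disc 1  [load 220/230]
  40 → disc 3  [load 190/230]
  30 → disc 3  [load 220/230]
  20 → disc 4  [load 140/230]
  20 → disc 4  [load 160/230]
4 discs opened.

4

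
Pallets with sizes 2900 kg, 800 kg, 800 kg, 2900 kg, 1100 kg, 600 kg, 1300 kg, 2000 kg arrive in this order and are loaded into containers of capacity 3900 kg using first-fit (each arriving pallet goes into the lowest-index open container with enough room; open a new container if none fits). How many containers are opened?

  2900 → container 1 (new)  [load 2900/3900]
  800 → container 1  [load 3700/3900]
  800 → container 2 (new)  [load 800/3900]
  2900 → container 2  [load 3700/3900]
  1100 → container 3 (new)  [load 1100/3900]
  600 → container 3  [load 1700/3900]
  1300 → container 3  [load 3000/3900]
  2000 → container 4 (new)  [load 2000/3900]
4 containers opened.

4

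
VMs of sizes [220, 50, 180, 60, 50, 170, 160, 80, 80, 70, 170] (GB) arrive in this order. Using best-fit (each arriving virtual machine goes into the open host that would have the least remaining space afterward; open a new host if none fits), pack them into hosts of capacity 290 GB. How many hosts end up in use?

  220 → host 1 (new)  [load 220/290]
  50 → host 1  [load 270/290]
  180 → host 2 (new)  [load 180/290]
  60 → host 2  [load 240/290]
  50 → host 2  [load 290/290]
  170 → host 3 (new)  [load 170/290]
  160 → host 4 (new)  [load 160/290]
  80 → host 3  [load 250/290]
  80 → host 4  [load 240/290]
  70 → host 5 (new)  [load 70/290]
  170 → host 5  [load 240/290]
5 hosts opened.

5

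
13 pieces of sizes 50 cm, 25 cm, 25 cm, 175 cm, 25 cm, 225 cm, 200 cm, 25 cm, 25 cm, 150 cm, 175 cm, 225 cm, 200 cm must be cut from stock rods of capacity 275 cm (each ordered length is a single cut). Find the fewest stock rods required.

Total = 225 + 225 + 200 + 200 + 175 + 175 + 150 + 50 + 25 + 25 + 25 + 25 + 25 = 1525 cm.
Lower bound: ⌈1525/275⌉ = 6 stock rods.
Also, 7 pieces each exceed 275/2 cm, and no two of those can share a stock rod, so at least 7 stock rods are needed.
A packing using 7 stock rods:
  stock rod 1: 225 + 50 = 275
  stock rod 2: 225 + 25 + 25 = 275
  stock rod 3: 200 + 25 + 25 + 25 = 275
  stock rod 4: 200 = 200
  stock rod 5: 175 = 175
  stock rod 6: 175 = 175
  stock rod 7: 150 = 150
This matches the lower bound, so 7 is optimal.

7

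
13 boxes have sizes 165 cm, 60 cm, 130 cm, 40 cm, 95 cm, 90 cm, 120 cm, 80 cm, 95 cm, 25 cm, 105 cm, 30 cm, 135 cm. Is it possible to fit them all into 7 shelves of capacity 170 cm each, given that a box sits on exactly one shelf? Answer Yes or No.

Total = 1170 cm; ⌈1170/170⌉ = 7.
8 boxes each exceed half the capacity and cannot share a shelf, forcing at least 8 shelves.
At least 8 shelves are required, but only 7 are allowed.

No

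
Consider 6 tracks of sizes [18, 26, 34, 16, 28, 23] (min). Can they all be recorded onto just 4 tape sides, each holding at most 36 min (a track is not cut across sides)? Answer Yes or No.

Total = 145 min; ⌈145/36⌉ = 5.
At least 5 tape sides are required, but only 4 are allowed.

No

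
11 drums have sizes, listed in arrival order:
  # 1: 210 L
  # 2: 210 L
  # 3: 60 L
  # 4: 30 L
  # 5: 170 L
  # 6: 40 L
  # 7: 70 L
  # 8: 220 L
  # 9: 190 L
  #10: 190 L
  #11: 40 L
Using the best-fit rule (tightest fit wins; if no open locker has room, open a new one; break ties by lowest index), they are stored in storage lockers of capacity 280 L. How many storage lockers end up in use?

6

  210 → locker 1 (new)  [load 210/280]
  210 → locker 2 (new)  [load 210/280]
  60 → locker 1  [load 270/280]
  30 → locker 2  [load 240/280]
  170 → locker 3 (new)  [load 170/280]
  40 → locker 2  [load 280/280]
  70 → locker 3  [load 240/280]
  220 → locker 4 (new)  [load 220/280]
  190 → locker 5 (new)  [load 190/280]
  190 → locker 6 (new)  [load 190/280]
  40 → locker 3  [load 280/280]
6 storage lockers opened.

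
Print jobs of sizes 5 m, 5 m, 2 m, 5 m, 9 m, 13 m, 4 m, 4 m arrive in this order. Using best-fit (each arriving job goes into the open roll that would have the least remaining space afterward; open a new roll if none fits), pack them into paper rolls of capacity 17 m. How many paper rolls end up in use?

  5 → roll 1 (new)  [load 5/17]
  5 → roll 1  [load 10/17]
  2 → roll 1  [load 12/17]
  5 → roll 1  [load 17/17]
  9 → roll 2 (new)  [load 9/17]
  13 → roll 3 (new)  [load 13/17]
  4 → roll 3  [load 17/17]
  4 → roll 2  [load 13/17]
3 paper rolls opened.

3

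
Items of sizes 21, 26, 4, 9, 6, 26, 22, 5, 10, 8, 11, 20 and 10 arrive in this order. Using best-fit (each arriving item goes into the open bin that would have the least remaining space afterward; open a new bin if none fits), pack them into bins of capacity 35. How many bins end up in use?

6

  21 → bin 1 (new)  [load 21/35]
  26 → bin 2 (new)  [load 26/35]
  4 → bin 2  [load 30/35]
  9 → bin 1  [load 30/35]
  6 → bin 3 (new)  [load 6/35]
  26 → bin 3  [load 32/35]
  22 → bin 4 (new)  [load 22/35]
  5 → bin 1  [load 35/35]
  10 → bin 4  [load 32/35]
  8 → bin 5 (new)  [load 8/35]
  11 → bin 5  [load 19/35]
  20 → bin 6 (new)  [load 20/35]
  10 → bin 6  [load 30/35]
6 bins opened.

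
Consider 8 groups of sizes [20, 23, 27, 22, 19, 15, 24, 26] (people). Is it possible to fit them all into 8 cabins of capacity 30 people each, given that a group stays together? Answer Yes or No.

A valid assignment using 8 cabins:
  cabin 1: 27 = 27
  cabin 2: 26 = 26
  cabin 3: 24 = 24
  cabin 4: 23 = 23
  cabin 5: 22 = 22
  cabin 6: 20 = 20
  cabin 7: 19 = 19
  cabin 8: 15 = 15
Every load is within 30 people, so 8 cabins suffice.

Yes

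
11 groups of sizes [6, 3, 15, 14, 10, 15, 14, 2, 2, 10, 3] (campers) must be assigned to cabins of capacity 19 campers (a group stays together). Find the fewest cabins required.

6

Total = 15 + 15 + 14 + 14 + 10 + 10 + 6 + 3 + 3 + 2 + 2 = 94 campers.
Lower bound: ⌈94/19⌉ = 5 cabins.
Also, 6 groups each exceed 19/2 campers, and no two of those can share a cabin, so at least 6 cabins are needed.
A packing using 6 cabins:
  cabin 1: 15 + 3 = 18
  cabin 2: 15 + 3 = 18
  cabin 3: 14 + 2 + 2 = 18
  cabin 4: 14 = 14
  cabin 5: 10 + 6 = 16
  cabin 6: 10 = 10
This matches the lower bound, so 6 is optimal.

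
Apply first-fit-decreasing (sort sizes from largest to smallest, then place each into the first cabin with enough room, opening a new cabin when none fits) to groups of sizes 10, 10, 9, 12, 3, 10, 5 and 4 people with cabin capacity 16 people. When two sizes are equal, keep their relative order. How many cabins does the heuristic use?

5

Sorted descending: 12, 10, 10, 10, 9, 5, 4, 3.
  12 → cabin 1 (new)  [load 12/16]
  10 → cabin 2 (new)  [load 10/16]
  10 → cabin 3 (new)  [load 10/16]
  10 → cabin 4 (new)  [load 10/16]
  9 → cabin 5 (new)  [load 9/16]
  5 → cabin 2  [load 15/16]
  4 → cabin 1  [load 16/16]
  3 → cabin 3  [load 13/16]
5 cabins opened.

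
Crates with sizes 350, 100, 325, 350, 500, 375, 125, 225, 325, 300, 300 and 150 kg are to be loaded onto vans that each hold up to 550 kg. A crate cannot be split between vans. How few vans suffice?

8

Total = 500 + 375 + 350 + 350 + 325 + 325 + 300 + 300 + 225 + 150 + 125 + 100 = 3425 kg.
Lower bound: ⌈3425/550⌉ = 7 vans.
Also, 8 crates each exceed 275 kg, and no two of those can share a van, so at least 8 vans are needed.
A packing using 8 vans:
  van 1: 500 = 500
  van 2: 375 + 150 = 525
  van 3: 350 + 125 = 475
  van 4: 350 + 100 = 450
  van 5: 325 + 225 = 550
  van 6: 325 = 325
  van 7: 300 = 300
  van 8: 300 = 300
This matches the lower bound, so 8 is optimal.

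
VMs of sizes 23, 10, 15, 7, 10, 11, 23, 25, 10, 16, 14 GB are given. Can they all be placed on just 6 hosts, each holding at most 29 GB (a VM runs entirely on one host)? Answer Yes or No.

No

Total = 164 GB; ⌈164/29⌉ = 6.
The bound of 6 does not rule out 6, but exhaustive search shows no assignment into 6 hosts of capacity 29 GB exists — the minimum is 7.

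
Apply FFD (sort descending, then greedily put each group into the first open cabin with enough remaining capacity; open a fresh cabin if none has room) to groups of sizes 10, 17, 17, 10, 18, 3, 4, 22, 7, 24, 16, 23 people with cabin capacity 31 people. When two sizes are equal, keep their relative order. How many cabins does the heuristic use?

7

Sorted descending: 24, 23, 22, 18, 17, 17, 16, 10, 10, 7, 4, 3.
  24 → cabin 1 (new)  [load 24/31]
  23 → cabin 2 (new)  [load 23/31]
  22 → cabin 3 (new)  [load 22/31]
  18 → cabin 4 (new)  [load 18/31]
  17 → cabin 5 (new)  [load 17/31]
  17 → cabin 6 (new)  [load 17/31]
  16 → cabin 7 (new)  [load 16/31]
  10 → cabin 4  [load 28/31]
  10 → cabin 5  [load 27/31]
  7 → cabin 1  [load 31/31]
  4 → cabin 2  [load 27/31]
  3 → cabin 2  [load 30/31]
7 cabins opened.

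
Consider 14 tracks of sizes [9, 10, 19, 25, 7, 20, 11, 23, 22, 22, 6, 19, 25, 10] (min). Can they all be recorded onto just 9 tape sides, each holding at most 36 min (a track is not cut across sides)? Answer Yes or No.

A valid assignment using 8 tape sides:
  side 1: 25 + 11 = 36
  side 2: 25 + 10 = 35
  side 3: 23 + 10 = 33
  side 4: 22 + 9 = 31
  side 5: 22 + 7 + 6 = 35
  side 6: 20 = 20
  side 7: 19 = 19
  side 8: 19 = 19
That uses only 8 ≤ 9, so 9 tape sides are enough.

Yes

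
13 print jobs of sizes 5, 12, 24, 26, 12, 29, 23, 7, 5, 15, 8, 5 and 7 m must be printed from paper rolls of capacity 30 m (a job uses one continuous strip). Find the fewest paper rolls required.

7

Total = 29 + 26 + 24 + 23 + 15 + 12 + 12 + 8 + 7 + 7 + 5 + 5 + 5 = 178 m.
Lower bound: ⌈178/30⌉ = 6 paper rolls.
A packing using 7 paper rolls:
  roll 1: 29 = 29
  roll 2: 26 = 26
  roll 3: 24 + 5 = 29
  roll 4: 23 + 7 = 30
  roll 5: 15 + 12 = 27
  roll 6: 12 + 8 + 7 = 27
  roll 7: 5 + 5 = 10
No arrangement into 6 paper rolls stays within capacity, so 7 is optimal.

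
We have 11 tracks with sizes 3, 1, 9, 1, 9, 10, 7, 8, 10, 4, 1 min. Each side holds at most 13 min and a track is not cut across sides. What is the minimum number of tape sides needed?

6

Total = 10 + 10 + 9 + 9 + 8 + 7 + 4 + 3 + 1 + 1 + 1 = 63 min.
Lower bound: ⌈63/13⌉ = 5 tape sides.
Also, 6 tracks each exceed 13/2 min, and no two of those can share a side, so at least 6 tape sides are needed.
A packing using 6 tape sides:
  side 1: 10 + 3 = 13
  side 2: 10 + 1 + 1 + 1 = 13
  side 3: 9 + 4 = 13
  side 4: 9 = 9
  side 5: 8 = 8
  side 6: 7 = 7
This matches the lower bound, so 6 is optimal.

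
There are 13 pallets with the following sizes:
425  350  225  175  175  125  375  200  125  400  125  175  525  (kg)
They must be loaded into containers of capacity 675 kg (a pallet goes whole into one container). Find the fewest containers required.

6

Total = 525 + 425 + 400 + 375 + 350 + 225 + 200 + 175 + 175 + 175 + 125 + 125 + 125 = 3400 kg.
Lower bound: ⌈3400/675⌉ = 6 containers.
A packing using 6 containers:
  container 1: 525 + 125 = 650
  container 2: 425 + 225 = 650
  container 3: 400 + 200 = 600
  container 4: 375 + 175 + 125 = 675
  container 5: 350 + 175 + 125 = 650
  container 6: 175 = 175
This matches the lower bound, so 6 is optimal.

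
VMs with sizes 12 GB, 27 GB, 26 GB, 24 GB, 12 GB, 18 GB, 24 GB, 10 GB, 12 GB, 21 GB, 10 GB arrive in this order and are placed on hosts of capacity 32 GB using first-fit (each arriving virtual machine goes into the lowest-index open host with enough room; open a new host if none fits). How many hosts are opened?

8

  12 → host 1 (new)  [load 12/32]
  27 → host 2 (new)  [load 27/32]
  26 → host 3 (new)  [load 26/32]
  24 → host 4 (new)  [load 24/32]
  12 → host 1  [load 24/32]
  18 → host 5 (new)  [load 18/32]
  24 → host 6 (new)  [load 24/32]
  10 → host 5  [load 28/32]
  12 → host 7 (new)  [load 12/32]
  21 → host 8 (new)  [load 21/32]
  10 → host 7  [load 22/32]
8 hosts opened.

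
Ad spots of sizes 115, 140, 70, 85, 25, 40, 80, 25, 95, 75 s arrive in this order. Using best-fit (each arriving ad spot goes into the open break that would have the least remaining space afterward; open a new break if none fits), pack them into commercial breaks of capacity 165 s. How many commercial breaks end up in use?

  115 → break 1 (new)  [load 115/165]
  140 → break 2 (new)  [load 140/165]
  70 → break 3 (new)  [load 70/165]
  85 → break 3  [load 155/165]
  25 → break 2  [load 165/165]
  40 → break 1  [load 155/165]
  80 → break 4 (new)  [load 80/165]
  25 → break 4  [load 105/165]
  95 → break 5 (new)  [load 95/165]
  75 → break 6 (new)  [load 75/165]
6 commercial breaks opened.

6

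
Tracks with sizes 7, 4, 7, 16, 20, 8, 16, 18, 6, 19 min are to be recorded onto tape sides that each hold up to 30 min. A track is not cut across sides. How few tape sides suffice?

5

Total = 20 + 19 + 18 + 16 + 16 + 8 + 7 + 7 + 6 + 4 = 121 min.
Lower bound: ⌈121/30⌉ = 5 tape sides.
A packing using 5 tape sides:
  side 1: 20 + 8 = 28
  side 2: 19 + 7 + 4 = 30
  side 3: 18 + 7 = 25
  side 4: 16 + 6 = 22
  side 5: 16 = 16
This matches the lower bound, so 5 is optimal.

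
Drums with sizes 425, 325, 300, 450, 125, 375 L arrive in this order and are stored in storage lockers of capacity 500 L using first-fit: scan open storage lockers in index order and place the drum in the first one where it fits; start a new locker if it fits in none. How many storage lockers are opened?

  425 → locker 1 (new)  [load 425/500]
  325 → locker 2 (new)  [load 325/500]
  300 → locker 3 (new)  [load 300/500]
  450 → locker 4 (new)  [load 450/500]
  125 → locker 2  [load 450/500]
  375 → locker 5 (new)  [load 375/500]
5 storage lockers opened.

5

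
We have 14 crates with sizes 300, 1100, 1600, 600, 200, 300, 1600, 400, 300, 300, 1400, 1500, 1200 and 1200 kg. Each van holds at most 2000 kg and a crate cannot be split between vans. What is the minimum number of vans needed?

Total = 1600 + 1600 + 1500 + 1400 + 1200 + 1200 + 1100 + 600 + 400 + 300 + 300 + 300 + 300 + 200 = 12000 kg.
Lower bound: ⌈12000/2000⌉ = 6 vans.
Also, 7 crates each exceed 1000 kg, and no two of those can share a van, so at least 7 vans are needed.
A packing using 7 vans:
  van 1: 1600 + 400 = 2000
  van 2: 1600 + 300 = 1900
  van 3: 1500 + 300 + 200 = 2000
  van 4: 1400 + 600 = 2000
  van 5: 1200 + 300 + 300 = 1800
  van 6: 1200 = 1200
  van 7: 1100 = 1100
This matches the lower bound, so 7 is optimal.

7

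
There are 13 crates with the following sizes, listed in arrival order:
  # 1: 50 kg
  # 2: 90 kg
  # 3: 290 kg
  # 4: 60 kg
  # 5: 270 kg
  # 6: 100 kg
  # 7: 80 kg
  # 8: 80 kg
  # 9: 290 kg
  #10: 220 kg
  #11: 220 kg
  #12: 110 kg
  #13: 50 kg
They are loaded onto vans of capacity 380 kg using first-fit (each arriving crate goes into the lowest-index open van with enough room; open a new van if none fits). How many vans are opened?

  50 → van 1 (new)  [load 50/380]
  90 → van 1  [load 140/380]
  290 → van 2 (new)  [load 290/380]
  60 → van 1  [load 200/380]
  270 → van 3 (new)  [load 270/380]
  100 → van 1  [load 300/380]
  80 → van 1  [load 380/380]
  80 → van 2  [load 370/380]
  290 → van 4 (new)  [load 290/380]
  220 → van 5 (new)  [load 220/380]
  220 → van 6 (new)  [load 220/380]
  110 → van 3  [load 380/380]
  50 → van 4  [load 340/380]
6 vans opened.

6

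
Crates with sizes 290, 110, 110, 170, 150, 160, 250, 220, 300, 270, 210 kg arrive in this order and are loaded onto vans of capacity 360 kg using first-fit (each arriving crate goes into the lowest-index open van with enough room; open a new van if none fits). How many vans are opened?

9

  290 → van 1 (new)  [load 290/360]
  110 → van 2 (new)  [load 110/360]
  110 → van 2  [load 220/360]
  170 → van 3 (new)  [load 170/360]
  150 → van 3  [load 320/360]
  160 → van 4 (new)  [load 160/360]
  250 → van 5 (new)  [load 250/360]
  220 → van 6 (new)  [load 220/360]
  300 → van 7 (new)  [load 300/360]
  270 → van 8 (new)  [load 270/360]
  210 → van 9 (new)  [load 210/360]
9 vans opened.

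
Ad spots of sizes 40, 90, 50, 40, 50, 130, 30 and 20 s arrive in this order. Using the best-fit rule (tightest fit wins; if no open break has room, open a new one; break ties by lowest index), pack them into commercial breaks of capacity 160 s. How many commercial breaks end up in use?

3

  40 → break 1 (new)  [load 40/160]
  90 → break 1  [load 130/160]
  50 → break 2 (new)  [load 50/160]
  40 → break 2  [load 90/160]
  50 → break 2  [load 140/160]
  130 → break 3 (new)  [load 130/160]
  30 → break 1  [load 160/160]
  20 → break 2  [load 160/160]
3 commercial breaks opened.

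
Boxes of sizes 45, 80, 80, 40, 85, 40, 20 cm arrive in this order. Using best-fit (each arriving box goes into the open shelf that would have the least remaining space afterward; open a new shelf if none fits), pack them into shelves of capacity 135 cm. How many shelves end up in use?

4

  45 → shelf 1 (new)  [load 45/135]
  80 → shelf 1  [load 125/135]
  80 → shelf 2 (new)  [load 80/135]
  40 → shelf 2  [load 120/135]
  85 → shelf 3 (new)  [load 85/135]
  40 → shelf 3  [load 125/135]
  20 → shelf 4 (new)  [load 20/135]
4 shelves opened.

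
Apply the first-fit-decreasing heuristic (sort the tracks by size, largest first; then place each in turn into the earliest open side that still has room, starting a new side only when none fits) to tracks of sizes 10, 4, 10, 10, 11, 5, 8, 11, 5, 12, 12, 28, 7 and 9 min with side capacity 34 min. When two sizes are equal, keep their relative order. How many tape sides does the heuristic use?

5

Sorted descending: 28, 12, 12, 11, 11, 10, 10, 10, 9, 8, 7, 5, 5, 4.
  28 → side 1 (new)  [load 28/34]
  12 → side 2 (new)  [load 12/34]
  12 → side 2  [load 24/34]
  11 → side 3 (new)  [load 11/34]
  11 → side 3  [load 22/34]
  10 → side 2  [load 34/34]
  10 → side 3  [load 32/34]
  10 → side 4 (new)  [load 10/34]
  9 → side 4  [load 19/34]
  8 → side 4  [load 27/34]
  7 → side 4  [load 34/34]
  5 → side 1  [load 33/34]
  5 → side 5 (new)  [load 5/34]
  4 → side 5  [load 9/34]
5 tape sides opened.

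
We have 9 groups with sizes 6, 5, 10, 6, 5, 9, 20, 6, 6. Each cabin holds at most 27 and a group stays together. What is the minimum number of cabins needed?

3

Total = 20 + 10 + 9 + 6 + 6 + 6 + 6 + 5 + 5 = 73.
Lower bound: ⌈73/27⌉ = 3 cabins.
A packing using 3 cabins:
  cabin 1: 20 + 6 = 26
  cabin 2: 10 + 9 + 6 = 25
  cabin 3: 6 + 6 + 5 + 5 = 22
This matches the lower bound, so 3 is optimal.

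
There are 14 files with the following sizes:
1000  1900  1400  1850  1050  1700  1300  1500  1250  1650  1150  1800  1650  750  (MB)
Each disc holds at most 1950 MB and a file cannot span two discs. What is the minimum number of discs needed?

13

Total = 1900 + 1850 + 1800 + 1700 + 1650 + 1650 + 1500 + 1400 + 1300 + 1250 + 1150 + 1050 + 1000 + 750 = 19950 MB.
Lower bound: ⌈19950/1950⌉ = 11 discs.
Also, 13 files each exceed 975 MB, and no two of those can share a disc, so at least 13 discs are needed.
A packing using 13 discs:
  disc 1: 1900 = 1900
  disc 2: 1850 = 1850
  disc 3: 1800 = 1800
  disc 4: 1700 = 1700
  disc 5: 1650 = 1650
  disc 6: 1650 = 1650
  disc 7: 1500 = 1500
  disc 8: 1400 = 1400
  disc 9: 1300 = 1300
  disc 10: 1250 = 1250
  disc 11: 1150 + 750 = 1900
  disc 12: 1050 = 1050
  disc 13: 1000 = 1000
This matches the lower bound, so 13 is optimal.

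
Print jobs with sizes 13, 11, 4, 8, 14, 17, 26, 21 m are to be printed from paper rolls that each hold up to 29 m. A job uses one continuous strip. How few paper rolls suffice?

Total = 26 + 21 + 17 + 14 + 13 + 11 + 8 + 4 = 114 m.
Lower bound: ⌈114/29⌉ = 4 paper rolls.
A packing using 5 paper rolls:
  roll 1: 26 = 26
  roll 2: 21 + 8 = 29
  roll 3: 17 + 11 = 28
  roll 4: 14 + 13 = 27
  roll 5: 4 = 4
No arrangement into 4 paper rolls stays within capacity, so 5 is optimal.

5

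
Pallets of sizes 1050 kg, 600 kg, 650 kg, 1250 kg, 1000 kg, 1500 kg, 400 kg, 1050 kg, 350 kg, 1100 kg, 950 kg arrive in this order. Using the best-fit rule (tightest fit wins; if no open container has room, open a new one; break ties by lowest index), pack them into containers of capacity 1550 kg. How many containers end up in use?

  1050 → container 1 (new)  [load 1050/1550]
  600 → container 2 (new)  [load 600/1550]
  650 → container 2  [load 1250/1550]
  1250 → container 3 (new)  [load 1250/1550]
  1000 → container 4 (new)  [load 1000/1550]
  1500 → container 5 (new)  [load 1500/1550]
  400 → container 1  [load 1450/1550]
  1050 → container 6 (new)  [load 1050/1550]
  350 → container 6  [load 1400/1550]
  1100 → container 7 (new)  [load 1100/1550]
  950 → container 8 (new)  [load 950/1550]
8 containers opened.

8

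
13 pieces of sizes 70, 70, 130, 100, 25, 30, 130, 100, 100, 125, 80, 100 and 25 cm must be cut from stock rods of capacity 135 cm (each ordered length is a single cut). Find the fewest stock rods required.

Total = 130 + 130 + 125 + 100 + 100 + 100 + 100 + 80 + 70 + 70 + 30 + 25 + 25 = 1085 cm.
Lower bound: ⌈1085/135⌉ = 9 stock rods.
Also, 10 pieces each exceed 135/2 cm, and no two of those can share a stock rod, so at least 10 stock rods are needed.
A packing using 10 stock rods:
  stock rod 1: 130 = 130
  stock rod 2: 130 = 130
  stock rod 3: 125 = 125
  stock rod 4: 100 + 30 = 130
  stock rod 5: 100 + 25 = 125
  stock rod 6: 100 + 25 = 125
  stock rod 7: 100 = 100
  stock rod 8: 80 = 80
  stock rod 9: 70 = 70
  stock rod 10: 70 = 70
This matches the lower bound, so 10 is optimal.

10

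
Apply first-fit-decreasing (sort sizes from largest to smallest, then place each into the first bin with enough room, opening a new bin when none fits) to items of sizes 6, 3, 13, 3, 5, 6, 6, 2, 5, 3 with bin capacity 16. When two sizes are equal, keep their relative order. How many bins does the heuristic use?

4

Sorted descending: 13, 6, 6, 6, 5, 5, 3, 3, 3, 2.
  13 → bin 1 (new)  [load 13/16]
  6 → bin 2 (new)  [load 6/16]
  6 → bin 2  [load 12/16]
  6 → bin 3 (new)  [load 6/16]
  5 → bin 3  [load 11/16]
  5 → bin 3  [load 16/16]
  3 → bin 1  [load 16/16]
  3 → bin 2  [load 15/16]
  3 → bin 4 (new)  [load 3/16]
  2 → bin 4  [load 5/16]
4 bins opened.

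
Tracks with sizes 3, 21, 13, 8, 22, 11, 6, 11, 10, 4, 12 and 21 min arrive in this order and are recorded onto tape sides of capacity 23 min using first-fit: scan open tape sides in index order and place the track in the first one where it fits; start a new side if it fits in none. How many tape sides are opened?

  3 → side 1 (new)  [load 3/23]
  21 → side 2 (new)  [load 21/23]
  13 → side 1  [load 16/23]
  8 → side 3 (new)  [load 8/23]
  22 → side 4 (new)  [load 22/23]
  11 → side 3  [load 19/23]
  6 → side 1  [load 22/23]
  11 → side 5 (new)  [load 11/23]
  10 → side 5  [load 21/23]
  4 → side 3  [load 23/23]
  12 → side 6 (new)  [load 12/23]
  21 → side 7 (new)  [load 21/23]
7 tape sides opened.

7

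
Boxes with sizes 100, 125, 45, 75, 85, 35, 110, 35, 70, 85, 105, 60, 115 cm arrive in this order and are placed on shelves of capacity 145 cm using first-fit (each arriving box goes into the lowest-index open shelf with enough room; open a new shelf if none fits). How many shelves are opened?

  100 → shelf 1 (new)  [load 100/145]
  125 → shelf 2 (new)  [load 125/145]
  45 → shelf 1  [load 145/145]
  75 → shelf 3 (new)  [load 75/145]
  85 → shelf 4 (new)  [load 85/145]
  35 → shelf 3  [load 110/145]
  110 → shelf 5 (new)  [load 110/145]
  35 → shelf 3  [load 145/145]
  70 → shelf 6 (new)  [load 70/145]
  85 → shelf 7 (new)  [load 85/145]
  105 → shelf 8 (new)  [load 105/145]
  60 → shelf 4  [load 145/145]
  115 → shelf 9 (new)  [load 115/145]
9 shelves opened.

9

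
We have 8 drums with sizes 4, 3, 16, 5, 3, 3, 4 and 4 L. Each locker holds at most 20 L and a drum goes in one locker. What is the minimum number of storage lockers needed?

3

Total = 16 + 5 + 4 + 4 + 4 + 3 + 3 + 3 = 42 L.
Lower bound: ⌈42/20⌉ = 3 storage lockers.
A packing using 3 storage lockers:
  locker 1: 16 + 4 = 20
  locker 2: 5 + 4 + 4 + 3 + 3 = 19
  locker 3: 3 = 3
This matches the lower bound, so 3 is optimal.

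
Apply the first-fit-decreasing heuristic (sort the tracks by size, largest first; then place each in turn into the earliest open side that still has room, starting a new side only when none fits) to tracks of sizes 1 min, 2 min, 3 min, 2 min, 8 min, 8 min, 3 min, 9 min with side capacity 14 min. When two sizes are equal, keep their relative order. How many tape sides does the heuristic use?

Sorted descending: 9, 8, 8, 3, 3, 2, 2, 1.
  9 → side 1 (new)  [load 9/14]
  8 → side 2 (new)  [load 8/14]
  8 → side 3 (new)  [load 8/14]
  3 → side 1  [load 12/14]
  3 → side 2  [load 11/14]
  2 → side 1  [load 14/14]
  2 → side 2  [load 13/14]
  1 → side 2  [load 14/14]
3 tape sides opened.

3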